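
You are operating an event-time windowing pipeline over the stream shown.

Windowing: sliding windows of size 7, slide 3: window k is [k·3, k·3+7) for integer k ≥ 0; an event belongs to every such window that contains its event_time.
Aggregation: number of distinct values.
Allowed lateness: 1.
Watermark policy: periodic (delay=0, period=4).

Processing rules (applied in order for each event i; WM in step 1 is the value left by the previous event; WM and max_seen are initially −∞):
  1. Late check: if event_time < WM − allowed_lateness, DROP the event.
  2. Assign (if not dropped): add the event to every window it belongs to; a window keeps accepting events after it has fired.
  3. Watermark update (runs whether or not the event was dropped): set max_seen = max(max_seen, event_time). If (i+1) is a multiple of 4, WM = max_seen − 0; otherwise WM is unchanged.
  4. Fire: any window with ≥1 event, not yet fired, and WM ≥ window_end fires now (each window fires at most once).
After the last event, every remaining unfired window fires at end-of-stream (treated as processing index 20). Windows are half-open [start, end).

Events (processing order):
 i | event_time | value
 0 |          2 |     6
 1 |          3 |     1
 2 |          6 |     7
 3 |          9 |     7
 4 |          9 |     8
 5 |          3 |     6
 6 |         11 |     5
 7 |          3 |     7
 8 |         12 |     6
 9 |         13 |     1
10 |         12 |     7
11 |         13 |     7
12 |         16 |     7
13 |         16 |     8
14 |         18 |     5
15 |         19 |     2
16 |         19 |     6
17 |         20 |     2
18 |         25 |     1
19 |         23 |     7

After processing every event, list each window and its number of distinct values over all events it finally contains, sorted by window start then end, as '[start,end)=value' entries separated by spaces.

[0,7)=3 [3,10)=3 [6,13)=4 [9,16)=5 [12,19)=5 [15,22)=5 [18,25)=4 [21,28)=2 [24,31)=1

i=0 t=2 v=6: → [0,7); WM=−∞
i=1 t=3 v=1: → [3,10),[0,7); WM=−∞
i=2 t=6 v=7: → [6,13),[3,10),[0,7); WM=−∞
i=3 t=9 v=7: → [9,16),[6,13),[3,10); WM=9; [0,7) fires=3
i=4 t=9 v=8: → [9,16),[6,13),[3,10); WM=9
i=5 t=3 v=6: DROP (t<9-1); WM=9
i=6 t=11 v=5: → [9,16),[6,13); WM=9
i=7 t=3 v=7: DROP (t<9-1); WM=11; [3,10) fires=3
i=8 t=12 v=6: → [12,19),[9,16),[6,13); WM=11
i=9 t=13 v=1: → [12,19),[9,16); WM=11
i=10 t=12 v=7: → [12,19),[9,16),[6,13); WM=11
i=11 t=13 v=7: → [12,19),[9,16); WM=13; [6,13) fires=4
i=12 t=16 v=7: → [15,22),[12,19); WM=13
i=13 t=16 v=8: → [15,22),[12,19); WM=13
i=14 t=18 v=5: → [18,25),[15,22),[12,19); WM=13
i=15 t=19 v=2: → [18,25),[15,22); WM=19; [9,16) fires=5 [12,19) fires=5
i=16 t=19 v=6: → [18,25),[15,22); WM=19
i=17 t=20 v=2: → [18,25),[15,22); WM=19
i=18 t=25 v=1: → [24,31),[21,28); WM=19
i=19 t=23 v=7: → [21,28),[18,25); WM=25; [15,22) fires=5 [18,25) fires=4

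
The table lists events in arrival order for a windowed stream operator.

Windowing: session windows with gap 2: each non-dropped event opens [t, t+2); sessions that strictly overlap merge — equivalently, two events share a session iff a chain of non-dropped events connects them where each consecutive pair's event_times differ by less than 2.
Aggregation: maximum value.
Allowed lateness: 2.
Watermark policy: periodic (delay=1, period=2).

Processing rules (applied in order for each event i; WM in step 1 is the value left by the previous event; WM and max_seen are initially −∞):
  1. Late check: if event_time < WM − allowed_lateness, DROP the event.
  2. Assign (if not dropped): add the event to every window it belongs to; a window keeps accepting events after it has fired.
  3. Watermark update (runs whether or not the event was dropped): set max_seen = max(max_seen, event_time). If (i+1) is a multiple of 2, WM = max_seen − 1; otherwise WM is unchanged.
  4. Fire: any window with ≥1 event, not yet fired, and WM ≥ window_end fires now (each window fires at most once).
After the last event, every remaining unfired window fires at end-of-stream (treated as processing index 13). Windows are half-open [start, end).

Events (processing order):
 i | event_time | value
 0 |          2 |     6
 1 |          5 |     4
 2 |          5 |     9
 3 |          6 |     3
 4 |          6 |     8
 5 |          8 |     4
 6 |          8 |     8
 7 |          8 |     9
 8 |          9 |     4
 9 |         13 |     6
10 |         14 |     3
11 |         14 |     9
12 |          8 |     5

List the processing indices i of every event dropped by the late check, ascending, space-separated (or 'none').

i=0 t=2 v=6: → [2,4); WM=−∞
i=1 t=5 v=4: → [5,7); WM=4
i=2 t=5 v=9: → [5,7); WM=4
i=3 t=6 v=3: → [5,8); WM=5
i=4 t=6 v=8: → [5,8); WM=5
i=5 t=8 v=4: → [8,10); WM=7
i=6 t=8 v=8: → [8,10); WM=7
i=7 t=8 v=9: → [8,10); WM=7
i=8 t=9 v=4: → [8,11); WM=7
i=9 t=13 v=6: → [13,15); WM=12
i=10 t=14 v=3: → [13,16); WM=12
i=11 t=14 v=9: → [13,16); WM=13
i=12 t=8 v=5: DROP (t<13-2); WM=13

12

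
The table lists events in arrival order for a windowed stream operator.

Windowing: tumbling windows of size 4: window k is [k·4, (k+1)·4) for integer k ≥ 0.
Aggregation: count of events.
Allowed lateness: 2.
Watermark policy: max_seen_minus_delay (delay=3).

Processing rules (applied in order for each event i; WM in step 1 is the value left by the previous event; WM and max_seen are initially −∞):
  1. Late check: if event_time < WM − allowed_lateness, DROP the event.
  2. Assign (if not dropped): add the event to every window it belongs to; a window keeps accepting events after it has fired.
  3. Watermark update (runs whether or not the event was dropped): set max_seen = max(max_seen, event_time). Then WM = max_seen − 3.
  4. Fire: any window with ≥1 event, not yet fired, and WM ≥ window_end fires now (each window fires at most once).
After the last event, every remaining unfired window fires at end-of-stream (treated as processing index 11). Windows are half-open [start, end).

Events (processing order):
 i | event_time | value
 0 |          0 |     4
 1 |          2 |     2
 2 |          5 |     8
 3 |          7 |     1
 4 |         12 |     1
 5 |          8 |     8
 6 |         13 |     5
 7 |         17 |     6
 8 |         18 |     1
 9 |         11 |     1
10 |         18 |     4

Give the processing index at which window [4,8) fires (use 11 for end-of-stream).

i=0 t=0 v=4: → [0,4); WM=-3
i=1 t=2 v=2: → [0,4); WM=-1
i=2 t=5 v=8: → [4,8); WM=2
i=3 t=7 v=1: → [4,8); WM=4; [0,4) fires=2
i=4 t=12 v=1: → [12,16); WM=9; [4,8) fires=2
i=5 t=8 v=8: → [8,12); WM=9
i=6 t=13 v=5: → [12,16); WM=10
i=7 t=17 v=6: → [16,20); WM=14; [8,12) fires=1
i=8 t=18 v=1: → [16,20); WM=15
i=9 t=11 v=1: DROP (t<15-2); WM=15
i=10 t=18 v=4: → [16,20); WM=15

4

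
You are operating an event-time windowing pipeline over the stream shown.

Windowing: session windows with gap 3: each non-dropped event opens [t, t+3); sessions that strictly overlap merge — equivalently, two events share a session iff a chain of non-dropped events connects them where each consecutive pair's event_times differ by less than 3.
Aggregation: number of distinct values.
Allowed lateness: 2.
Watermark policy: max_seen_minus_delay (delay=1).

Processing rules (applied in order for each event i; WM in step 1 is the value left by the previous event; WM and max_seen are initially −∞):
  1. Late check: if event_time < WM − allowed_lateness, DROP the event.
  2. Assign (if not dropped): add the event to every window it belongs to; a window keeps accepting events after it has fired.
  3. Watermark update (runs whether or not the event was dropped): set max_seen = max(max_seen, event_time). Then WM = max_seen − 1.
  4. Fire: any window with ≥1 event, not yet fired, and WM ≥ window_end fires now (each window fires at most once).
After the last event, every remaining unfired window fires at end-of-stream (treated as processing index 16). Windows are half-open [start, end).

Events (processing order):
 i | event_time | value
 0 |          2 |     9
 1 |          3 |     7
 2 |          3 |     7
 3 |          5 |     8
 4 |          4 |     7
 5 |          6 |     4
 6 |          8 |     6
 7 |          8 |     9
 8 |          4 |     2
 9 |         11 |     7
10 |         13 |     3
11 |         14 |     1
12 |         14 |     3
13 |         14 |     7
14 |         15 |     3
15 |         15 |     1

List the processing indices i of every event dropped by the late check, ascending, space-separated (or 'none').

i=0 t=2 v=9: → [2,5); WM=1
i=1 t=3 v=7: → [2,6); WM=2
i=2 t=3 v=7: → [2,6); WM=2
i=3 t=5 v=8: → [2,8); WM=4
i=4 t=4 v=7: → [2,8); WM=4
i=5 t=6 v=4: → [2,9); WM=5
i=6 t=8 v=6: → [2,11); WM=7
i=7 t=8 v=9: → [2,11); WM=7
i=8 t=4 v=2: DROP (t<7-2); WM=7
i=9 t=11 v=7: → [11,14); WM=10
i=10 t=13 v=3: → [11,16); WM=12
i=11 t=14 v=1: → [11,17); WM=13
i=12 t=14 v=3: → [11,17); WM=13
i=13 t=14 v=7: → [11,17); WM=13
i=14 t=15 v=3: → [11,18); WM=14
i=15 t=15 v=1: → [11,18); WM=14

8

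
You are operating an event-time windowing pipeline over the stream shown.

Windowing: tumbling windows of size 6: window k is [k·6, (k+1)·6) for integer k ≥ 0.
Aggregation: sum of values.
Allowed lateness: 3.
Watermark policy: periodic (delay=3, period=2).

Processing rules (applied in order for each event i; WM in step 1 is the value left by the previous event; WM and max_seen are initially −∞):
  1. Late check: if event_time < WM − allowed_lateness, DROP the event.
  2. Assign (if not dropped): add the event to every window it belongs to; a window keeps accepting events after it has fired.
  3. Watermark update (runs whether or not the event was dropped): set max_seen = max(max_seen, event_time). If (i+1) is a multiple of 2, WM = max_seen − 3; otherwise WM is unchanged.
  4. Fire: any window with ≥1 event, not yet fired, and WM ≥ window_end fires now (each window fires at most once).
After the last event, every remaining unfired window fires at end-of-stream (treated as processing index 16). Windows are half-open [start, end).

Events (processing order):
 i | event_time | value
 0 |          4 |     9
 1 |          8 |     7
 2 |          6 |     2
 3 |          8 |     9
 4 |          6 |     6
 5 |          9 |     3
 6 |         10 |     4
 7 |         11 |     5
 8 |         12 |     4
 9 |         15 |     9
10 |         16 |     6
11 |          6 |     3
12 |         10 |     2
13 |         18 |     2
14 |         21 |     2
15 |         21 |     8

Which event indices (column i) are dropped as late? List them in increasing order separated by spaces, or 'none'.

11

i=0 t=4 v=9: → [0,6); WM=−∞
i=1 t=8 v=7: → [6,12); WM=5
i=2 t=6 v=2: → [6,12); WM=5
i=3 t=8 v=9: → [6,12); WM=5
i=4 t=6 v=6: → [6,12); WM=5
i=5 t=9 v=3: → [6,12); WM=6; [0,6) fires=9
i=6 t=10 v=4: → [6,12); WM=6
i=7 t=11 v=5: → [6,12); WM=8
i=8 t=12 v=4: → [12,18); WM=8
i=9 t=15 v=9: → [12,18); WM=12; [6,12) fires=36
i=10 t=16 v=6: → [12,18); WM=12
i=11 t=6 v=3: DROP (t<12-3); WM=13
i=12 t=10 v=2: → [6,12); WM=13
i=13 t=18 v=2: → [18,24); WM=15
i=14 t=21 v=2: → [18,24); WM=15
i=15 t=21 v=8: → [18,24); WM=18; [12,18) fires=19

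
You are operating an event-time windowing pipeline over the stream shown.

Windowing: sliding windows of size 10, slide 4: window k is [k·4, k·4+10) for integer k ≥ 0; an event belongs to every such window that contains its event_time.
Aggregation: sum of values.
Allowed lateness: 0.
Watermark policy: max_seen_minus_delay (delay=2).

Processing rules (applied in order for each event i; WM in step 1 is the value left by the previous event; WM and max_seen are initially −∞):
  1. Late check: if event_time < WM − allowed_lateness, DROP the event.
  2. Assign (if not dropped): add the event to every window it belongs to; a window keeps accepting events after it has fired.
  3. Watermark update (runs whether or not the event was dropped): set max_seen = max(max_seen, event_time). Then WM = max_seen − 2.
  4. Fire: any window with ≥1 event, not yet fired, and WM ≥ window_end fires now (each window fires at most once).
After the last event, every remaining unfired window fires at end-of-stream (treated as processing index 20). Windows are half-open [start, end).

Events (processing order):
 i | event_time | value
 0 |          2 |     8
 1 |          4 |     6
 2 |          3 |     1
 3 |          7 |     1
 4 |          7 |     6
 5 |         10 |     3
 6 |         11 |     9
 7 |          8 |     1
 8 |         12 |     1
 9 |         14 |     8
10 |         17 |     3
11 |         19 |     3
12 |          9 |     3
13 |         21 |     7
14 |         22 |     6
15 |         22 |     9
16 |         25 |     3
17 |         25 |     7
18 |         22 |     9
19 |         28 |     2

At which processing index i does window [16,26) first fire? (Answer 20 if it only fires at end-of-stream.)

i=0 t=2 v=8: → [0,10); WM=0
i=1 t=4 v=6: → [4,14),[0,10); WM=2
i=2 t=3 v=1: → [0,10); WM=2
i=3 t=7 v=1: → [4,14),[0,10); WM=5
i=4 t=7 v=6: → [4,14),[0,10); WM=5
i=5 t=10 v=3: → [8,18),[4,14); WM=8
i=6 t=11 v=9: → [8,18),[4,14); WM=9
i=7 t=8 v=1: DROP (t<9-0); WM=9
i=8 t=12 v=1: → [12,22),[8,18),[4,14); WM=10; [0,10) fires=22
i=9 t=14 v=8: → [12,22),[8,18); WM=12
i=10 t=17 v=3: → [16,26),[12,22),[8,18); WM=15; [4,14) fires=26
i=11 t=19 v=3: → [16,26),[12,22); WM=17
i=12 t=9 v=3: DROP (t<17-0); WM=17
i=13 t=21 v=7: → [20,30),[16,26),[12,22); WM=19; [8,18) fires=24
i=14 t=22 v=6: → [20,30),[16,26); WM=20
i=15 t=22 v=9: → [20,30),[16,26); WM=20
i=16 t=25 v=3: → [24,34),[20,30),[16,26); WM=23; [12,22) fires=22
i=17 t=25 v=7: → [24,34),[20,30),[16,26); WM=23
i=18 t=22 v=9: DROP (t<23-0); WM=23
i=19 t=28 v=2: → [28,38),[24,34),[20,30); WM=26; [16,26) fires=38

19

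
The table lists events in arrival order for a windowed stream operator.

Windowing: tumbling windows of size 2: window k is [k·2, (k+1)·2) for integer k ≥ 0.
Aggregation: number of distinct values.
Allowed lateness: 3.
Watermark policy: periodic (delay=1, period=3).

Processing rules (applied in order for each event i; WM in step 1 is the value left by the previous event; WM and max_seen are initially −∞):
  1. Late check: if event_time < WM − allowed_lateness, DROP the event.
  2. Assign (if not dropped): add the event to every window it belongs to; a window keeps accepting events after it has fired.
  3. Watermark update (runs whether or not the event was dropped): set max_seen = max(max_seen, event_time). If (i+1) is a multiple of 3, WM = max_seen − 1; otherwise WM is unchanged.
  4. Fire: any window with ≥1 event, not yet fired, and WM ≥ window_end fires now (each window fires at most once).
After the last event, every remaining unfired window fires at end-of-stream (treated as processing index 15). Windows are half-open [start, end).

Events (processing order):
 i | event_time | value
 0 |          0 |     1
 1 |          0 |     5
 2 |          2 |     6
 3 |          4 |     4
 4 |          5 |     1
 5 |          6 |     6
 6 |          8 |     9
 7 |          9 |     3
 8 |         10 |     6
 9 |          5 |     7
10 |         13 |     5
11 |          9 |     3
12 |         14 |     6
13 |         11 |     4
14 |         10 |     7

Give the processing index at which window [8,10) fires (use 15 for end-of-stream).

i=0 t=0 v=1: → [0,2); WM=−∞
i=1 t=0 v=5: → [0,2); WM=−∞
i=2 t=2 v=6: → [2,4); WM=1
i=3 t=4 v=4: → [4,6); WM=1
i=4 t=5 v=1: → [4,6); WM=1
i=5 t=6 v=6: → [6,8); WM=5; [0,2) fires=2 [2,4) fires=1
i=6 t=8 v=9: → [8,10); WM=5
i=7 t=9 v=3: → [8,10); WM=5
i=8 t=10 v=6: → [10,12); WM=9; [4,6) fires=2 [6,8) fires=1
i=9 t=5 v=7: DROP (t<9-3); WM=9
i=10 t=13 v=5: → [12,14); WM=9
i=11 t=9 v=3: → [8,10); WM=12; [8,10) fires=2 [10,12) fires=1
i=12 t=14 v=6: → [14,16); WM=12
i=13 t=11 v=4: → [10,12); WM=12
i=14 t=10 v=7: → [10,12); WM=13

11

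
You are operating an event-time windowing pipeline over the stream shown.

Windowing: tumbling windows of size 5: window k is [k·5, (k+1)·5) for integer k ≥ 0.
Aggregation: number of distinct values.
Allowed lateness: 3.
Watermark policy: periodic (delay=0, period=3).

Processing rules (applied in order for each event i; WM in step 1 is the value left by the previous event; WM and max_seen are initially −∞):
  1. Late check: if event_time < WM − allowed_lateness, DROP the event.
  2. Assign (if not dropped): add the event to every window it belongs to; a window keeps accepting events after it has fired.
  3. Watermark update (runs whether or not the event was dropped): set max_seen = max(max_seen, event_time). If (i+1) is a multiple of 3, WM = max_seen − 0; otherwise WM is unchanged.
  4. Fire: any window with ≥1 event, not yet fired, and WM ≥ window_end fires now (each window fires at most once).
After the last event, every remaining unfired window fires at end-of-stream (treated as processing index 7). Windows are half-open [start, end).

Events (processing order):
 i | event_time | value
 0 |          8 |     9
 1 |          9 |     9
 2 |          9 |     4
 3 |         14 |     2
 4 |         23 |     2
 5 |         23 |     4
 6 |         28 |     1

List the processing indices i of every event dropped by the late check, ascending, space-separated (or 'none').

i=0 t=8 v=9: → [5,10); WM=−∞
i=1 t=9 v=9: → [5,10); WM=−∞
i=2 t=9 v=4: → [5,10); WM=9
i=3 t=14 v=2: → [10,15); WM=9
i=4 t=23 v=2: → [20,25); WM=9
i=5 t=23 v=4: → [20,25); WM=23; [5,10) fires=2 [10,15) fires=1
i=6 t=28 v=1: → [25,30); WM=23

none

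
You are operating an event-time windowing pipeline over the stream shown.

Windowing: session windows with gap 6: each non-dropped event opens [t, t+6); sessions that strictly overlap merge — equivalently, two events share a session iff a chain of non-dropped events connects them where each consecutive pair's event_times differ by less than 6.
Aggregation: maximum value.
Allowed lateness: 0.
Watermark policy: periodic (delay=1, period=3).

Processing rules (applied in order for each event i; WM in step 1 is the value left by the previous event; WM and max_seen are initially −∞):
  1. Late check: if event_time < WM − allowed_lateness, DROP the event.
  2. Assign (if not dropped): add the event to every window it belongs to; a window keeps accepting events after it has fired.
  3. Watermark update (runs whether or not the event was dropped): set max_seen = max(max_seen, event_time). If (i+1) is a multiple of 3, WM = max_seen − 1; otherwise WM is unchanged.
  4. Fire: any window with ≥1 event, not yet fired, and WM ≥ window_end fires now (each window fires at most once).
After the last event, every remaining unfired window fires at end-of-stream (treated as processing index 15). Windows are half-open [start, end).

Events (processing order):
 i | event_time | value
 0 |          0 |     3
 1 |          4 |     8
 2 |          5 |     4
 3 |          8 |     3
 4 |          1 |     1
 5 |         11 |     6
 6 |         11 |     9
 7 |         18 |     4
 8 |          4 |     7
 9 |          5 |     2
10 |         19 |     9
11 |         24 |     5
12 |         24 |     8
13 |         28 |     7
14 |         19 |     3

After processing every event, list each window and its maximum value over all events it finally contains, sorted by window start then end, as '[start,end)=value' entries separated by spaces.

[0,17)=9 [18,34)=9

i=0 t=0 v=3: → [0,6); WM=−∞
i=1 t=4 v=8: → [0,10); WM=−∞
i=2 t=5 v=4: → [0,11); WM=4
i=3 t=8 v=3: → [0,14); WM=4
i=4 t=1 v=1: DROP (t<4-0); WM=4
i=5 t=11 v=6: → [0,17); WM=10
i=6 t=11 v=9: → [0,17); WM=10
i=7 t=18 v=4: → [18,24); WM=10
i=8 t=4 v=7: DROP (t<10-0); WM=17
i=9 t=5 v=2: DROP (t<17-0); WM=17
i=10 t=19 v=9: → [18,25); WM=17
i=11 t=24 v=5: → [18,30); WM=23
i=12 t=24 v=8: → [18,30); WM=23
i=13 t=28 v=7: → [18,34); WM=23
i=14 t=19 v=3: DROP (t<23-0); WM=27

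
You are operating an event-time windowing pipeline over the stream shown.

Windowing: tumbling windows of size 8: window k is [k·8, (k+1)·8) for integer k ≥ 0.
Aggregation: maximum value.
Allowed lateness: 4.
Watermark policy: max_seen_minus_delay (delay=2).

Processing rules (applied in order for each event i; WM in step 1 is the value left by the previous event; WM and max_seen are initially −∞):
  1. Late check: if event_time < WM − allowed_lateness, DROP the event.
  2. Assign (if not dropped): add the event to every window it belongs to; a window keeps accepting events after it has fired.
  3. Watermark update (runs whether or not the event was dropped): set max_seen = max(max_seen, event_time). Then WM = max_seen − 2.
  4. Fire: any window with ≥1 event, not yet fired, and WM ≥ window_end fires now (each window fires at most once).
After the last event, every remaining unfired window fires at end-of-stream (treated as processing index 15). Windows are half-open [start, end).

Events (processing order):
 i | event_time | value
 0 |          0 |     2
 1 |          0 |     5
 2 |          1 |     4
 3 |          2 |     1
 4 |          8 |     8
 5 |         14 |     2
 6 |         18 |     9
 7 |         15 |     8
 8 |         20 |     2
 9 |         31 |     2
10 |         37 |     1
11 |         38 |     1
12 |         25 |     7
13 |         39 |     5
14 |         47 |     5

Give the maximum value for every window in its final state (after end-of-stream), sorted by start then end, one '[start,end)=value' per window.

i=0 t=0 v=2: → [0,8); WM=-2
i=1 t=0 v=5: → [0,8); WM=-2
i=2 t=1 v=4: → [0,8); WM=-1
i=3 t=2 v=1: → [0,8); WM=0
i=4 t=8 v=8: → [8,16); WM=6
i=5 t=14 v=2: → [8,16); WM=12; [0,8) fires=5
i=6 t=18 v=9: → [16,24); WM=16; [8,16) fires=8
i=7 t=15 v=8: → [8,16); WM=16
i=8 t=20 v=2: → [16,24); WM=18
i=9 t=31 v=2: → [24,32); WM=29; [16,24) fires=9
i=10 t=37 v=1: → [32,40); WM=35; [24,32) fires=2
i=11 t=38 v=1: → [32,40); WM=36
i=12 t=25 v=7: DROP (t<36-4); WM=36
i=13 t=39 v=5: → [32,40); WM=37
i=14 t=47 v=5: → [40,48); WM=45; [32,40) fires=5

[0,8)=5 [8,16)=8 [16,24)=9 [24,32)=2 [32,40)=5 [40,48)=5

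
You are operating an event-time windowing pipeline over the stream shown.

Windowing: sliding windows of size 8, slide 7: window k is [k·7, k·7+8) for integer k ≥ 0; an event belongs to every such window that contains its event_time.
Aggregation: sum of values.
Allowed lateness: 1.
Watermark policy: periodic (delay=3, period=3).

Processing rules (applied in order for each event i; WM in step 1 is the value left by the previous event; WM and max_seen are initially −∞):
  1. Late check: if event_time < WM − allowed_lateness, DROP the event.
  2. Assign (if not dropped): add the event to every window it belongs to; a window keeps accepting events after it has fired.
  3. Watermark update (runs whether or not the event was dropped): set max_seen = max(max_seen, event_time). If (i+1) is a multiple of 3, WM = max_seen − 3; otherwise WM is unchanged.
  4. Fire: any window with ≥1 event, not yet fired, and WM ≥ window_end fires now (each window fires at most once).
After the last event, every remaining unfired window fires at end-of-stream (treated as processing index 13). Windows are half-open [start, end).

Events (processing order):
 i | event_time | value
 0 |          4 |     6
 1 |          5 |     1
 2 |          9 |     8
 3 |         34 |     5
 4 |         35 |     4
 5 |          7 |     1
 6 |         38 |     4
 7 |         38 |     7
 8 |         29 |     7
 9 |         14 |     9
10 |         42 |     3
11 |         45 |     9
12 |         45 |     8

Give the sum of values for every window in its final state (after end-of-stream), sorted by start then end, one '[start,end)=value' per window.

i=0 t=4 v=6: → [0,8); WM=−∞
i=1 t=5 v=1: → [0,8); WM=−∞
i=2 t=9 v=8: → [7,15); WM=6
i=3 t=34 v=5: → [28,36); WM=6
i=4 t=35 v=4: → [35,43),[28,36); WM=6
i=5 t=7 v=1: → [7,15),[0,8); WM=32; [0,8) fires=8 [7,15) fires=9
i=6 t=38 v=4: → [35,43); WM=32
i=7 t=38 v=7: → [35,43); WM=32
i=8 t=29 v=7: DROP (t<32-1); WM=35
i=9 t=14 v=9: DROP (t<35-1); WM=35
i=10 t=42 v=3: → [42,50),[35,43); WM=35
i=11 t=45 v=9: → [42,50); WM=42; [28,36) fires=9
i=12 t=45 v=8: → [42,50); WM=42

[0,8)=8 [7,15)=9 [28,36)=9 [35,43)=18 [42,50)=20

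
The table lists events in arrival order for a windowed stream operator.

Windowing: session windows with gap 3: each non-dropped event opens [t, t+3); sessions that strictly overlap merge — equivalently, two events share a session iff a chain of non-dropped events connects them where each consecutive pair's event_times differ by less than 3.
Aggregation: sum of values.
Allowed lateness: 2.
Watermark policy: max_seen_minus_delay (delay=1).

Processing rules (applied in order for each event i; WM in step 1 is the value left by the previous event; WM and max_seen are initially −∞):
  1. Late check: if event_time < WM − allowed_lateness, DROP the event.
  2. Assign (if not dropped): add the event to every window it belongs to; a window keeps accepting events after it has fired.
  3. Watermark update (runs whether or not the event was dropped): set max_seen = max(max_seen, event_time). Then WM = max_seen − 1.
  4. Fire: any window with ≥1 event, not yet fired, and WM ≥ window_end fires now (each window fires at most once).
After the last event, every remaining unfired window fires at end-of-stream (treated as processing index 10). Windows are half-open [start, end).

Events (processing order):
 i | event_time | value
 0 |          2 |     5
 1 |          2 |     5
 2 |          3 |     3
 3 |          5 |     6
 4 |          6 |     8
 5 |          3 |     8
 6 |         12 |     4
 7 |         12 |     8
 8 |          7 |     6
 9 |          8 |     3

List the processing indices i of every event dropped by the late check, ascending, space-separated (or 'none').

8 9

i=0 t=2 v=5: → [2,5); WM=1
i=1 t=2 v=5: → [2,5); WM=1
i=2 t=3 v=3: → [2,6); WM=2
i=3 t=5 v=6: → [2,8); WM=4
i=4 t=6 v=8: → [2,9); WM=5
i=5 t=3 v=8: → [2,9); WM=5
i=6 t=12 v=4: → [12,15); WM=11
i=7 t=12 v=8: → [12,15); WM=11
i=8 t=7 v=6: DROP (t<11-2); WM=11
i=9 t=8 v=3: DROP (t<11-2); WM=11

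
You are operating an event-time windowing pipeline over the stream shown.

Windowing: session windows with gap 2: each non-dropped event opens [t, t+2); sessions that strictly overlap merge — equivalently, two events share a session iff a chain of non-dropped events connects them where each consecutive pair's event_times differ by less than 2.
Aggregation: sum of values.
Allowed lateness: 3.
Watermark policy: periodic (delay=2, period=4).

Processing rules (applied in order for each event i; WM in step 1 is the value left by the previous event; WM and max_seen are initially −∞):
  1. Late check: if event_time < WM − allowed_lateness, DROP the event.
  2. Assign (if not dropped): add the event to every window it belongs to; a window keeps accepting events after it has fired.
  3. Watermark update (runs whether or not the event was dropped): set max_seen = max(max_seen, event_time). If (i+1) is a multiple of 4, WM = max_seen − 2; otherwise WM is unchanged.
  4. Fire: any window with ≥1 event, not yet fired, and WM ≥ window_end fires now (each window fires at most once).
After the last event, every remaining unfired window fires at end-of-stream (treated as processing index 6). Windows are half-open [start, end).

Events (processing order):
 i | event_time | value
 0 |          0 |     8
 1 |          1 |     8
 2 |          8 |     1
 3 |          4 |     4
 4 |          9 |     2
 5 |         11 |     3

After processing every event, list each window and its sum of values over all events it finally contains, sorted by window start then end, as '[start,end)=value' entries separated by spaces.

i=0 t=0 v=8: → [0,2); WM=−∞
i=1 t=1 v=8: → [0,3); WM=−∞
i=2 t=8 v=1: → [8,10); WM=−∞
i=3 t=4 v=4: → [4,6); WM=6
i=4 t=9 v=2: → [8,11); WM=6
i=5 t=11 v=3: → [11,13); WM=6

[0,3)=16 [4,6)=4 [8,11)=3 [11,13)=3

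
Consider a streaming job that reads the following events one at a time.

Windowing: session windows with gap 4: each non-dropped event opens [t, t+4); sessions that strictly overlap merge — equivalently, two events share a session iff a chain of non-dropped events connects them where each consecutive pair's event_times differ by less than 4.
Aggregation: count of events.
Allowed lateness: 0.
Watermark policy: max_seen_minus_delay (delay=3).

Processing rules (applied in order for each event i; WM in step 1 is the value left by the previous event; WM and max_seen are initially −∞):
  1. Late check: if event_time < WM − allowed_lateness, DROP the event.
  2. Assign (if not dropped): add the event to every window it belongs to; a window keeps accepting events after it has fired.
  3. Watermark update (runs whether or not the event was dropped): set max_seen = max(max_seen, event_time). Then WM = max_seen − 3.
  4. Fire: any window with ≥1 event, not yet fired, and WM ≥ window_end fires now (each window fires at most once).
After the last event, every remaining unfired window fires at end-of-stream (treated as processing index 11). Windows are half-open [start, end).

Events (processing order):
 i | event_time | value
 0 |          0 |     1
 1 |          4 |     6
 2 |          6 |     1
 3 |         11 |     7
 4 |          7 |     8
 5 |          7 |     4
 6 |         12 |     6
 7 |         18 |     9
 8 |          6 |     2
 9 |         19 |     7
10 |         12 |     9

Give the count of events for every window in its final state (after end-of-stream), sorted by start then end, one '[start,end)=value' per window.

i=0 t=0 v=1: → [0,4); WM=-3
i=1 t=4 v=6: → [4,8); WM=1
i=2 t=6 v=1: → [4,10); WM=3
i=3 t=11 v=7: → [11,15); WM=8
i=4 t=7 v=8: DROP (t<8-0); WM=8
i=5 t=7 v=4: DROP (t<8-0); WM=8
i=6 t=12 v=6: → [11,16); WM=9
i=7 t=18 v=9: → [18,22); WM=15
i=8 t=6 v=2: DROP (t<15-0); WM=15
i=9 t=19 v=7: → [18,23); WM=16
i=10 t=12 v=9: DROP (t<16-0); WM=16

[0,4)=1 [4,10)=2 [11,16)=2 [18,23)=2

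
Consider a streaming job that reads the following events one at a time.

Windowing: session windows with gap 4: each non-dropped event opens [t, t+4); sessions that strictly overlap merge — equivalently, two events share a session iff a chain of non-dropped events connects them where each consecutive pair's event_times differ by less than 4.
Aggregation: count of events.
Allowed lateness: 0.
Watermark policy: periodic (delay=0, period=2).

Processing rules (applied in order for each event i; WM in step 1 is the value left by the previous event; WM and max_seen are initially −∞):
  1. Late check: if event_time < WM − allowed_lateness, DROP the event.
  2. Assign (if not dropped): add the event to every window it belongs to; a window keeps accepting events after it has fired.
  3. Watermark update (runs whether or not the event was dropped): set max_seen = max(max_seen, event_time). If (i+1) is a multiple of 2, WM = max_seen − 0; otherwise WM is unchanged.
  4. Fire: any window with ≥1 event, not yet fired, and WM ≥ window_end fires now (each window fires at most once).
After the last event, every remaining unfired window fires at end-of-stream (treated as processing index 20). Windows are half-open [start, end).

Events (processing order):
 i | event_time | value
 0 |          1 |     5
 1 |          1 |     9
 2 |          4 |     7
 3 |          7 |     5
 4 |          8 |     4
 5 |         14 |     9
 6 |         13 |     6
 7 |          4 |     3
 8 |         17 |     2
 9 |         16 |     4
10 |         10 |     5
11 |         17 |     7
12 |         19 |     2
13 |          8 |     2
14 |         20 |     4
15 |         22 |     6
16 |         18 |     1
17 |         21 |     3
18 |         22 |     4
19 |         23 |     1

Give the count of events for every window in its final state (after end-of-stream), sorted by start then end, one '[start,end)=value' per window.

[1,12)=5 [14,27)=9

i=0 t=1 v=5: → [1,5); WM=−∞
i=1 t=1 v=9: → [1,5); WM=1
i=2 t=4 v=7: → [1,8); WM=1
i=3 t=7 v=5: → [1,11); WM=7
i=4 t=8 v=4: → [1,12); WM=7
i=5 t=14 v=9: → [14,18); WM=14
i=6 t=13 v=6: DROP (t<14-0); WM=14
i=7 t=4 v=3: DROP (t<14-0); WM=14
i=8 t=17 v=2: → [14,21); WM=14
i=9 t=16 v=4: → [14,21); WM=17
i=10 t=10 v=5: DROP (t<17-0); WM=17
i=11 t=17 v=7: → [14,21); WM=17
i=12 t=19 v=2: → [14,23); WM=17
i=13 t=8 v=2: DROP (t<17-0); WM=19
i=14 t=20 v=4: → [14,24); WM=19
i=15 t=22 v=6: → [14,26); WM=22
i=16 t=18 v=1: DROP (t<22-0); WM=22
i=17 t=21 v=3: DROP (t<22-0); WM=22
i=18 t=22 v=4: → [14,26); WM=22
i=19 t=23 v=1: → [14,27); WM=23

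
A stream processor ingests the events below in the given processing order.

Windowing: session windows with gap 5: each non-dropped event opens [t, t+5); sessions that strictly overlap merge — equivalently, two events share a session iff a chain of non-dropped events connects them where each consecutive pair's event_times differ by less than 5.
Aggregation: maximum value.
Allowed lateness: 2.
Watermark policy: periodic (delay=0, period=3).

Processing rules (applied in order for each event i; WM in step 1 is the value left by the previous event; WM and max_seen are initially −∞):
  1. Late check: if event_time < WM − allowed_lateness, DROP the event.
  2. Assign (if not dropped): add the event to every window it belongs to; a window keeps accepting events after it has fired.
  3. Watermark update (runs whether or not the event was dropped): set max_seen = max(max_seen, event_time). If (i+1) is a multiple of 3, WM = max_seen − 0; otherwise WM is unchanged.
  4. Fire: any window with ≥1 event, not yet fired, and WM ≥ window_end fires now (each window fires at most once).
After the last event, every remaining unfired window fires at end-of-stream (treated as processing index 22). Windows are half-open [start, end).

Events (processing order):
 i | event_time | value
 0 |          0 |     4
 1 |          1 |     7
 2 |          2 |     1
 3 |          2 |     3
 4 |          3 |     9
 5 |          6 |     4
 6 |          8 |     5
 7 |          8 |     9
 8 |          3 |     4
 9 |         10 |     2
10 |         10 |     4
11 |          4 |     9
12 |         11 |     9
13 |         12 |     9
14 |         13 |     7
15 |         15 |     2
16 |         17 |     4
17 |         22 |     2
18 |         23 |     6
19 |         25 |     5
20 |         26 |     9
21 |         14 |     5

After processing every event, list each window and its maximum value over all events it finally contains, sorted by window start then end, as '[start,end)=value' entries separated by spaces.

i=0 t=0 v=4: → [0,5); WM=−∞
i=1 t=1 v=7: → [0,6); WM=−∞
i=2 t=2 v=1: → [0,7); WM=2
i=3 t=2 v=3: → [0,7); WM=2
i=4 t=3 v=9: → [0,8); WM=2
i=5 t=6 v=4: → [0,11); WM=6
i=6 t=8 v=5: → [0,13); WM=6
i=7 t=8 v=9: → [0,13); WM=6
i=8 t=3 v=4: DROP (t<6-2); WM=8
i=9 t=10 v=2: → [0,15); WM=8
i=10 t=10 v=4: → [0,15); WM=8
i=11 t=4 v=9: DROP (t<8-2); WM=10
i=12 t=11 v=9: → [0,16); WM=10
i=13 t=12 v=9: → [0,17); WM=10
i=14 t=13 v=7: → [0,18); WM=13
i=15 t=15 v=2: → [0,20); WM=13
i=16 t=17 v=4: → [0,22); WM=13
i=17 t=22 v=2: → [22,27); WM=22
i=18 t=23 v=6: → [22,28); WM=22
i=19 t=25 v=5: → [22,30); WM=22
i=20 t=26 v=9: → [22,31); WM=26
i=21 t=14 v=5: DROP (t<26-2); WM=26

[0,22)=9 [22,31)=9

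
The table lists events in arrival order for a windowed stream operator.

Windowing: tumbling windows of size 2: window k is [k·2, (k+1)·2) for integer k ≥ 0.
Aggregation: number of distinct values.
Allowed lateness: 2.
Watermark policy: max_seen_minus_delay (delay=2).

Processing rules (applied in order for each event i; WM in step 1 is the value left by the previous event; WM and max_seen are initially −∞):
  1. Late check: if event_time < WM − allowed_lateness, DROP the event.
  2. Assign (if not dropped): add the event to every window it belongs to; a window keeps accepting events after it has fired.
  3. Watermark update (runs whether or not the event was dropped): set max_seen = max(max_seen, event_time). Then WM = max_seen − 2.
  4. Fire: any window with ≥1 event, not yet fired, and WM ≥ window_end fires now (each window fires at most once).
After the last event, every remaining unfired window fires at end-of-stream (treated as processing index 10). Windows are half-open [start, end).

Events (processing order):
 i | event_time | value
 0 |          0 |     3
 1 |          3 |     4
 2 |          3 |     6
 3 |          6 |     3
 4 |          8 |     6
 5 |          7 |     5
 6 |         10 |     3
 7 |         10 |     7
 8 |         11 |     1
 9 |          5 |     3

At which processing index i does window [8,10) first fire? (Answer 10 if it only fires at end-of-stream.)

10

i=0 t=0 v=3: → [0,2); WM=-2
i=1 t=3 v=4: → [2,4); WM=1
i=2 t=3 v=6: → [2,4); WM=1
i=3 t=6 v=3: → [6,8); WM=4; [0,2) fires=1 [2,4) fires=2
i=4 t=8 v=6: → [8,10); WM=6
i=5 t=7 v=5: → [6,8); WM=6
i=6 t=10 v=3: → [10,12); WM=8; [6,8) fires=2
i=7 t=10 v=7: → [10,12); WM=8
i=8 t=11 v=1: → [10,12); WM=9
i=9 t=5 v=3: DROP (t<9-2); WM=9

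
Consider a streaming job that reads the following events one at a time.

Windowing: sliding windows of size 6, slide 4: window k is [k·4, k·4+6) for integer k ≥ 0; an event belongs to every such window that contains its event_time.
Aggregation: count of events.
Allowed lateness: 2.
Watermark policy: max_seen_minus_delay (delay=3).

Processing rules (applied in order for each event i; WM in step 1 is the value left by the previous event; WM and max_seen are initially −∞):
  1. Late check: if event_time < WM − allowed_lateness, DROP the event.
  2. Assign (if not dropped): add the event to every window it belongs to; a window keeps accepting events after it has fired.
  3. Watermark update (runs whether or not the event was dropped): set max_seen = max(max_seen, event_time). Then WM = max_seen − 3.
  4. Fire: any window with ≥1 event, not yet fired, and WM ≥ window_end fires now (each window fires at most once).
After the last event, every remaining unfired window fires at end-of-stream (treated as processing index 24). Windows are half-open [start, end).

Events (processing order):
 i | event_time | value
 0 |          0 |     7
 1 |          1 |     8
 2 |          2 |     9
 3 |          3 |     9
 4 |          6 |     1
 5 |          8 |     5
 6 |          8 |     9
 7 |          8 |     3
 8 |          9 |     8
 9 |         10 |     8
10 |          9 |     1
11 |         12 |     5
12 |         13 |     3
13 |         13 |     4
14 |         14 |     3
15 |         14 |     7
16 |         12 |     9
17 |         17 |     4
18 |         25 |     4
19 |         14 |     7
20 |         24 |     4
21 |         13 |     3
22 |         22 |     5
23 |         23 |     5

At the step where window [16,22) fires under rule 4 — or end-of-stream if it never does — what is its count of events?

i=0 t=0 v=7: → [0,6); WM=-3
i=1 t=1 v=8: → [0,6); WM=-2
i=2 t=2 v=9: → [0,6); WM=-1
i=3 t=3 v=9: → [0,6); WM=0
i=4 t=6 v=1: → [4,10); WM=3
i=5 t=8 v=5: → [8,14),[4,10); WM=5
i=6 t=8 v=9: → [8,14),[4,10); WM=5
i=7 t=8 v=3: → [8,14),[4,10); WM=5
i=8 t=9 v=8: → [8,14),[4,10); WM=6; [0,6) fires=4
i=9 t=10 v=8: → [8,14); WM=7
i=10 t=9 v=1: → [8,14),[4,10); WM=7
i=11 t=12 v=5: → [12,18),[8,14); WM=9
i=12 t=13 v=3: → [12,18),[8,14); WM=10; [4,10) fires=6
i=13 t=13 v=4: → [12,18),[8,14); WM=10
i=14 t=14 v=3: → [12,18); WM=11
i=15 t=14 v=7: → [12,18); WM=11
i=16 t=12 v=9: → [12,18),[8,14); WM=11
i=17 t=17 v=4: → [16,22),[12,18); WM=14; [8,14) fires=10
i=18 t=25 v=4: → [24,30),[20,26); WM=22; [12,18) fires=7 [16,22) fires=1
i=19 t=14 v=7: DROP (t<22-2); WM=22
i=20 t=24 v=4: → [24,30),[20,26); WM=22
i=21 t=13 v=3: DROP (t<22-2); WM=22
i=22 t=22 v=5: → [20,26); WM=22
i=23 t=23 v=5: → [20,26); WM=22

1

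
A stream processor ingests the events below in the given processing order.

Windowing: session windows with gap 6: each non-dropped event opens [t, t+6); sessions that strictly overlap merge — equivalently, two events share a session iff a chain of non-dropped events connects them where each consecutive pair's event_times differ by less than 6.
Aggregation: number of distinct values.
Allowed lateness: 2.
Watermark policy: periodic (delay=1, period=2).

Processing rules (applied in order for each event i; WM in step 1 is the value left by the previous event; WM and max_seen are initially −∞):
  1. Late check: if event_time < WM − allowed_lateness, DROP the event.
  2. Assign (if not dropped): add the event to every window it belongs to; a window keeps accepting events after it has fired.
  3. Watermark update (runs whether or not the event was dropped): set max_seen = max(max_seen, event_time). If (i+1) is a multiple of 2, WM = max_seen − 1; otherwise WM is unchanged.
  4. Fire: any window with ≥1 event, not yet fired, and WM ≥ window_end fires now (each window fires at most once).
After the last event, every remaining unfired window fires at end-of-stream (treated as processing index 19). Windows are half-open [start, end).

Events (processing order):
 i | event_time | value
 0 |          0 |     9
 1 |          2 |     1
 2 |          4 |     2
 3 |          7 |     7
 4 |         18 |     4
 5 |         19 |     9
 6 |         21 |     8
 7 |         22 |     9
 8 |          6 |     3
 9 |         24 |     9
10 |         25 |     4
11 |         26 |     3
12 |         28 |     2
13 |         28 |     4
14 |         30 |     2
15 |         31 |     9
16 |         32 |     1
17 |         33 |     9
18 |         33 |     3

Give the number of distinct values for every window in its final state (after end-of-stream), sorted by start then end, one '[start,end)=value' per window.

[0,13)=4 [18,39)=6

i=0 t=0 v=9: → [0,6); WM=−∞
i=1 t=2 v=1: → [0,8); WM=1
i=2 t=4 v=2: → [0,10); WM=1
i=3 t=7 v=7: → [0,13); WM=6
i=4 t=18 v=4: → [18,24); WM=6
i=5 t=19 v=9: → [18,25); WM=18
i=6 t=21 v=8: → [18,27); WM=18
i=7 t=22 v=9: → [18,28); WM=21
i=8 t=6 v=3: DROP (t<21-2); WM=21
i=9 t=24 v=9: → [18,30); WM=23
i=10 t=25 v=4: → [18,31); WM=23
i=11 t=26 v=3: → [18,32); WM=25
i=12 t=28 v=2: → [18,34); WM=25
i=13 t=28 v=4: → [18,34); WM=27
i=14 t=30 v=2: → [18,36); WM=27
i=15 t=31 v=9: → [18,37); WM=30
i=16 t=32 v=1: → [18,38); WM=30
i=17 t=33 v=9: → [18,39); WM=32
i=18 t=33 v=3: → [18,39); WM=32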